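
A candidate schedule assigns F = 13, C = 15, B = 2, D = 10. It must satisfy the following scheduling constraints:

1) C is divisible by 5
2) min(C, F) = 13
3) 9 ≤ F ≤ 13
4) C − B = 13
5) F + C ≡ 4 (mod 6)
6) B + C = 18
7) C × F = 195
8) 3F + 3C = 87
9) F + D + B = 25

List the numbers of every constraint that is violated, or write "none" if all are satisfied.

1) 15 / 5 = 3, so 5 divides 15 — holds.
2) min(15, 13) = 13 — holds.
3) F = 13 lies in [9, 13] — holds.
4) C − B = 15 − 2 = 13 — holds.
5) F + C = 28; 28 mod 6 = 4 — holds.
6) B + C = 2 + 15 = 17, not 18 — fails.
7) C × F = 15 × 13 = 195 — holds.
8) 3F + 3C = 3(13) + 3(15) = 84, not 87 — fails.
9) F + D + B = 13 + 10 + 2 = 25 — holds.

The assignment fails constraints 6 and 8.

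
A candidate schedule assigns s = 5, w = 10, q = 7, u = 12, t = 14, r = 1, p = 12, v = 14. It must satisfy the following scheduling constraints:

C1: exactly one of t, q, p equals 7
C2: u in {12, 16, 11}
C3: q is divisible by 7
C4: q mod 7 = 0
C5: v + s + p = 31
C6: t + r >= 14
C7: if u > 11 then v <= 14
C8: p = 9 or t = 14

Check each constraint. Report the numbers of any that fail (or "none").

C1: t=14, q=7, p=12; 1 of them equals 7  true
C2: u = 12 is in {12, 16, 11}  true
C3: 7 / 7 = 1, so 7 divides 7  true
C4: 7 mod 7 = 0  true
C5: v + s + p = 14 + 5 + 12 = 31  true
C6: t + r = 14 + 1 = 15; 15 ≥ 14  true
C7: u = 12 > 11, so we need v ≤ 14; v = 14 ≤ 14  true
C8: p = 12 ≠ 9, but t = 14 = 14 (second disjunct)  true

Yes — all constraints hold.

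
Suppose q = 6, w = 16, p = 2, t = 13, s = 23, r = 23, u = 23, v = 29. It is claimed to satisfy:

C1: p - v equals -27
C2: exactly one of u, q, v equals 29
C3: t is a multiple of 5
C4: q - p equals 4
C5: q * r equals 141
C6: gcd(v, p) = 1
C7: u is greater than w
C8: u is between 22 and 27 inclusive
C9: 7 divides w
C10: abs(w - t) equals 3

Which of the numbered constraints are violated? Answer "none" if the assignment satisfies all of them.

Constraints 3, 5, 9 do not hold.

C1: p - v = 2 - 29 = -27 — OK.
C2: u=23, q=6, v=29; 1 of them equals 29 — OK.
C3: 13 = 5*2 + 3, so 5 does not divide 13 — violated.
C4: q - p = 6 - 2 = 4 — OK.
C5: q * r = 6 * 23 = 138, not 141 — violated.
C6: gcd(29, 2) = 1 — OK.
C7: u = 23, w = 16; 23 > 16 — OK.
C8: u = 23 lies in [22, 27] — OK.
C9: 16 = 7*2 + 2, so 7 does not divide 16 — violated.
C10: abs(16 - 13) = 3 — OK.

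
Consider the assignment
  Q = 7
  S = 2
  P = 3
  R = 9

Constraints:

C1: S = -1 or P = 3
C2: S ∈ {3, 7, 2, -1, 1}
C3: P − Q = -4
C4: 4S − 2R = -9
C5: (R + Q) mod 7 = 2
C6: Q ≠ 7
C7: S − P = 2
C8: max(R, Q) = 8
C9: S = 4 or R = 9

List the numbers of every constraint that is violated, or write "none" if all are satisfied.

No — constraints 4, 6, 7, and 8 are not satisfied.

C1: S = 2 ≠ -1, but P = 3 = 3 (second disjunct)  true
C2: S = 2 is in {3, 7, 2, -1, 1}  true
C3: P − Q = 3 − 7 = -4  true
C4: 4S − 2R = 4(2) − 2(9) = -10, not -9  false
C5: R + Q = 16; 16 mod 7 = 2  true
C6: Q = 7, but 7 is required to differ  false
C7: S − P = 2 − 3 = -1, not 2  false
C8: max(9, 7) = 9, not 8  false
C9: S = 2 ≠ 4, but R = 9 = 9 (second disjunct)  true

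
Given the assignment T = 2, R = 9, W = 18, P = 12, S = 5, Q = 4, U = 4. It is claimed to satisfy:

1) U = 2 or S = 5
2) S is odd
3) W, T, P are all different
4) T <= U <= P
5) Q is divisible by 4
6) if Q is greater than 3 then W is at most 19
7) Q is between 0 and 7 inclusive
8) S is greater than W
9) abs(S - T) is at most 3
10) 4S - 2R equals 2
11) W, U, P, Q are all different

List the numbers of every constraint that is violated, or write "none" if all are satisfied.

Violated: 8 and 11.

1) U = 4 ≠ 2, but S = 5 = 5 (second disjunct)  yes
2) S = 5 is odd  yes
3) values 18, 2, 12 are pairwise distinct  yes
4) values 2 <= 4 <= 12  yes
5) 4 / 4 = 1, so 4 divides 4  yes
6) Q = 4 > 3, so we need W ≤ 19; W = 18 ≤ 19  yes
7) Q = 4 lies in [0, 7]  yes
8) S = 5, W = 18; 5 ≤ 18 (want >)  no
9) abs(5 - 2) = 3; 3 ≤ 3  yes
10) 4S - 2R = 4(5) - 2(9) = 2  yes
11) U = Q = 4, not all different  no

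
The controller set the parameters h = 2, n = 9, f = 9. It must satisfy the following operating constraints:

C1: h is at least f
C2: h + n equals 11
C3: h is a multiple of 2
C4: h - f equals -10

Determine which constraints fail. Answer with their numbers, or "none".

No — constraints 1 and 4 are not satisfied.

C1: h = 2, f = 9; 2 < 9 (want ≥) — violated.
C2: h + n = 2 + 9 = 11 — satisfied.
C3: 2 / 2 = 1, so 2 divides 2 — satisfied.
C4: h - f = 2 - 9 = -7, not -10 — violated.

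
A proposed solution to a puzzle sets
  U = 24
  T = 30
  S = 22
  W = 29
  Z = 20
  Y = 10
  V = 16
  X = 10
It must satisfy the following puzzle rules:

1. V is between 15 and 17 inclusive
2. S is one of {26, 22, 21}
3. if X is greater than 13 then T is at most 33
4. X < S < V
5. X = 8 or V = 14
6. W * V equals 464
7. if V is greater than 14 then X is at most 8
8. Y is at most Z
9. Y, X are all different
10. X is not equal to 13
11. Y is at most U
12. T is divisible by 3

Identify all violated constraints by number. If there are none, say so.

Constraints 4, 5, 7, and 9 do not hold.

1. V = 16 lies in [15, 17] — OK.
2. S = 22 is in {26, 22, 21} — OK.
3. X = 10, not > 13; antecedent false, conditional vacuously true — OK.
4. values 10, 22, 16; S = 22 is not < V = 16 — violated.
5. X = 10 ≠ 8 and V = 16 ≠ 14; both disjuncts false — violated.
6. W * V = 29 * 16 = 464 — OK.
7. V = 16 > 14, so we need X ≤ 8; but X = 10 > 8 — violated.
8. Y = 10, Z = 20; 10 ≤ 20 — OK.
9. Y = X = 10, not all different — violated.
10. X = 10, and 10 ≠ 13 — OK.
11. Y = 10, U = 24; 10 ≤ 24 — OK.
12. 30 / 3 = 10, so 3 divides 30 — OK.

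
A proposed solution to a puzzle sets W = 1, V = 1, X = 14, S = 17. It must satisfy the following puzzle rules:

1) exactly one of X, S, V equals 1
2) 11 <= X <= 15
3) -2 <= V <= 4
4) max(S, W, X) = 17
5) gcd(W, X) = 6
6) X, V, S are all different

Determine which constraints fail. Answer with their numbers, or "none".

1) X=14, S=17, V=1; 1 of them equals 1 — OK.
2) X = 14 lies in [11, 15] — OK.
3) V = 1 lies in [-2, 4] — OK.
4) max(17, 1, 14) = 17 — OK.
5) gcd(1, 14) = 1, not 6 — violated.
6) values 14, 1, 17 are pairwise distinct — OK.

No — constraint 5 is not satisfied.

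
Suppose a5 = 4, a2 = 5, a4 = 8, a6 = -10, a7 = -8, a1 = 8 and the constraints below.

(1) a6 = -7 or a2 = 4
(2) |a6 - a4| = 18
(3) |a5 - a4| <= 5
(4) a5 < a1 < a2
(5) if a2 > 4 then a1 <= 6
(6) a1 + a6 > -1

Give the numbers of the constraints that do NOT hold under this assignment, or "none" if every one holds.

(1) a6 = -10 ≠ -7 and a2 = 5 ≠ 4; both disjuncts false — fails.
(2) |-10 - 8| = 18 — holds.
(3) |4 - 8| = 4; 4 ≤ 5 — holds.
(4) values 4, 8, 5; a1 = 8 is not < a2 = 5 — fails.
(5) a2 = 5 > 4, so we need a1 ≤ 6; but a1 = 8 > 6 — fails.
(6) a1 + a6 = 8 + (-10) = -2; -2 ≤ -1, bound -1 not met — fails.

The assignment fails constraints 1, 4, 5, 6.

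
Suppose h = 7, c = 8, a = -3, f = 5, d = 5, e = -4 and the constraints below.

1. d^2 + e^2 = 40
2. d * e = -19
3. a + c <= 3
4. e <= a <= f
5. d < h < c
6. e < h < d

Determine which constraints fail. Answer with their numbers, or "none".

Constraints 1, 2, 3, and 6 are violated.

1. d^2 + e^2 = 5^2 + (-4)^2 = 25 + 16 = 41, not 40 — does not hold.
2. d * e = 5 * (-4) = -20, not -19 — does not hold.
3. a + c = -3 + 8 = 5; 5 > 3, bound 3 not met — does not hold.
4. values -4 <= -3 <= 5 — holds.
5. values 5 < 7 < 8 — holds.
6. values -4, 7, 5; h = 7 is not < d = 5 — does not hold.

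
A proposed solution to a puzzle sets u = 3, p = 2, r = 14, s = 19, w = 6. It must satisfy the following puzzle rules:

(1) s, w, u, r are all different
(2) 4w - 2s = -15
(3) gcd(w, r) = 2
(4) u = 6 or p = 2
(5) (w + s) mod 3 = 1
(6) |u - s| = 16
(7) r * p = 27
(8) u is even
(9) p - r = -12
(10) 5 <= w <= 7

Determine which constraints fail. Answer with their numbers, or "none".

(1) values 19, 6, 3, 14 are pairwise distinct — satisfied.
(2) 4w - 2s = 4(6) - 2(19) = -14, not -15 — violated.
(3) gcd(6, 14) = 2 — satisfied.
(4) u = 3 ≠ 6, but p = 2 = 2 (second disjunct) — satisfied.
(5) w + s = 25; 25 mod 3 = 1 — satisfied.
(6) |3 - 19| = 16 — satisfied.
(7) r * p = 14 * 2 = 28, not 27 — violated.
(8) u = 3 is odd — violated.
(9) p - r = 2 - 14 = -12 — satisfied.
(10) w = 6 lies in [5, 7] — satisfied.

Constraints 2, 7, and 8 are violated.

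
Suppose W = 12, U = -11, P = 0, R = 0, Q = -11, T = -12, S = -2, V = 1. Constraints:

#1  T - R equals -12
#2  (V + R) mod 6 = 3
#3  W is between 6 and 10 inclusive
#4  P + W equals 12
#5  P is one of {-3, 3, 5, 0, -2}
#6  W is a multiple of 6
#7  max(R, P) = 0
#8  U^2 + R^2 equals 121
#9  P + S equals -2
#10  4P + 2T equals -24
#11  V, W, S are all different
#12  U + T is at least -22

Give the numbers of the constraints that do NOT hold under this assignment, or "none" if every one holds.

Constraints 2, 3, and 12 do not hold.

#1 T - R = -12 - 0 = -12 — satisfied.
#2 V + R = 1; 1 mod 6 = 1, not 3 — violated.
#3 W = 12 is outside [6, 10] — violated.
#4 P + W = 0 + 12 = 12 — satisfied.
#5 P = 0 is in {-3, 3, 5, 0, -2} — satisfied.
#6 12 / 6 = 2, so 6 divides 12 — satisfied.
#7 max(0, 0) = 0 — satisfied.
#8 U^2 + R^2 = (-11)^2 + 0^2 = 121 + 0 = 121 — satisfied.
#9 P + S = 0 + (-2) = -2 — satisfied.
#10 4P + 2T = 4(0) + 2(-12) = -24 — satisfied.
#11 values 1, 12, -2 are pairwise distinct — satisfied.
#12 U + T = -11 + (-12) = -23; -23 < -22, bound -22 not met — violated.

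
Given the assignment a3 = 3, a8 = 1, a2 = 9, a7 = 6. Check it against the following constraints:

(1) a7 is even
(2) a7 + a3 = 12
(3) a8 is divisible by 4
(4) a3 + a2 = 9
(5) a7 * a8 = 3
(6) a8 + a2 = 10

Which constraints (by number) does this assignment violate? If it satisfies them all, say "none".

(1) a7 = 6 is even — satisfied.
(2) a7 + a3 = 6 + 3 = 9, not 12 — violated.
(3) 1 = 4*0 + 1, so 4 does not divide 1 — violated.
(4) a3 + a2 = 3 + 9 = 12, not 9 — violated.
(5) a7 * a8 = 6 * 1 = 6, not 3 — violated.
(6) a8 + a2 = 1 + 9 = 10 — satisfied.

Violated: 2, 3, 4, and 5.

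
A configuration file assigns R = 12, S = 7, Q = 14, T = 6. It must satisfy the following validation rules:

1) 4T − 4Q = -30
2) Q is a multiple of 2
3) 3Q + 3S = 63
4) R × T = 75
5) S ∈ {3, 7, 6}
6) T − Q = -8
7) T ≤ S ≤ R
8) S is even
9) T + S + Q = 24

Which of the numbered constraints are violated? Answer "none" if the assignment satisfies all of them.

1) 4T − 4Q = 4(6) − 4(14) = -32, not -30 — violated.
2) 14 / 2 = 7, so 2 divides 14 — satisfied.
3) 3Q + 3S = 3(14) + 3(7) = 63 — satisfied.
4) R × T = 12 × 6 = 72, not 75 — violated.
5) S = 7 is in {3, 7, 6} — satisfied.
6) T − Q = 6 − 14 = -8 — satisfied.
7) values 6 ≤ 7 ≤ 12 — satisfied.
8) S = 7 is odd — violated.
9) T + S + Q = 6 + 7 + 14 = 27, not 24 — violated.

Constraints 1, 4, 8, and 9 are violated.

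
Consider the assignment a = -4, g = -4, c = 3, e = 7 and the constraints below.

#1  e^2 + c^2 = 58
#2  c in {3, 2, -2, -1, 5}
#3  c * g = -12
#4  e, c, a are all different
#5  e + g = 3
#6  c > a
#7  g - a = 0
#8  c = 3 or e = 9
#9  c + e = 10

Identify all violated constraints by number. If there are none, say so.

The assignment satisfies every constraint.

#1 e^2 + c^2 = 7^2 + 3^2 = 49 + 9 = 58 — holds.
#2 c = 3 is in {3, 2, -2, -1, 5} — holds.
#3 c * g = 3 * (-4) = -12 — holds.
#4 values 7, 3, -4 are pairwise distinct — holds.
#5 e + g = 7 + (-4) = 3 — holds.
#6 c = 3, a = -4; 3 > -4 — holds.
#7 g - a = -4 - (-4) = 0 — holds.
#8 c = 3 = 3 (first disjunct) — holds.
#9 c + e = 3 + 7 = 10 — holds.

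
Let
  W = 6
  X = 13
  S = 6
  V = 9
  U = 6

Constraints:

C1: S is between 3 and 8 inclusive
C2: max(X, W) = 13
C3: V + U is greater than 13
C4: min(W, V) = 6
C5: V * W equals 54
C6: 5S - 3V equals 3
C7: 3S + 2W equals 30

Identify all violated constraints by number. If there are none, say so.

Yes — all constraints hold.

C1: S = 6 lies in [3, 8] — satisfied.
C2: max(13, 6) = 13 — satisfied.
C3: V + U = 9 + 6 = 15; 15 > 13 — satisfied.
C4: min(6, 9) = 6 — satisfied.
C5: V * W = 9 * 6 = 54 — satisfied.
C6: 5S - 3V = 5(6) - 3(9) = 3 — satisfied.
C7: 3S + 2W = 3(6) + 2(6) = 30 — satisfied.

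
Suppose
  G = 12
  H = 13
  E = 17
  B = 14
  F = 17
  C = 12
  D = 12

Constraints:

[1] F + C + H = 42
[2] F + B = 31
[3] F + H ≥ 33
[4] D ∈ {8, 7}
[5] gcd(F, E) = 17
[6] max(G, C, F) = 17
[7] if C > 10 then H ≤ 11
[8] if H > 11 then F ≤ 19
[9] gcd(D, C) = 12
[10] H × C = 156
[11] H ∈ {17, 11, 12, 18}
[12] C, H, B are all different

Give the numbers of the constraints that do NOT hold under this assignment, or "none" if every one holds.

[1] F + C + H = 17 + 12 + 13 = 42 — holds.
[2] F + B = 17 + 14 = 31 — holds.
[3] F + H = 17 + 13 = 30; 30 < 33, bound 33 not met — does not hold.
[4] D = 12 is not in {8, 7} — does not hold.
[5] gcd(17, 17) = 17 — holds.
[6] max(12, 12, 17) = 17 — holds.
[7] C = 12 > 10, so we need H ≤ 11; but H = 13 > 11 — does not hold.
[8] H = 13 > 11, so we need F ≤ 19; F = 17 ≤ 19 — holds.
[9] gcd(12, 12) = 12 — holds.
[10] H × C = 13 × 12 = 156 — holds.
[11] H = 13 is not in {17, 11, 12, 18} — does not hold.
[12] values 12, 13, 14 are pairwise distinct — holds.

The assignment fails constraints 3, 4, 7, 11.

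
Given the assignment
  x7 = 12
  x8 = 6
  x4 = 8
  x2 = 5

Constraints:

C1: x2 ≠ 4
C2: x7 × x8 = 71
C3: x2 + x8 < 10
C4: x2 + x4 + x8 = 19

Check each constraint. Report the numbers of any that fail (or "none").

C1: x2 = 5, and 5 ≠ 4  yes
C2: x7 × x8 = 12 × 6 = 72, not 71  no
C3: x2 + x8 = 5 + 6 = 11; 11 ≥ 10, bound 10 not met  no
C4: x2 + x4 + x8 = 5 + 8 + 6 = 19  yes

Violated: 2 and 3.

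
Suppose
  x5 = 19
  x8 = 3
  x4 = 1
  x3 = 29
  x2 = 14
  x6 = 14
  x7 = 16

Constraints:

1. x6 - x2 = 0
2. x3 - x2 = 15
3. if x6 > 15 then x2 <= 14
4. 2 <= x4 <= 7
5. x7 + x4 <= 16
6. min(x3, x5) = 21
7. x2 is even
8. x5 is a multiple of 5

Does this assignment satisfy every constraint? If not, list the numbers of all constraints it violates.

Constraints 4, 5, 6, and 8 are violated.

1. x6 - x2 = 14 - 14 = 0 — holds.
2. x3 - x2 = 29 - 14 = 15 — holds.
3. x6 = 14, not > 15; antecedent false, conditional vacuously true — holds.
4. x4 = 1 is outside [2, 7] — does not hold.
5. x7 + x4 = 16 + 1 = 17; 17 > 16, bound 16 not met — does not hold.
6. min(29, 19) = 19, not 21 — does not hold.
7. x2 = 14 is even — holds.
8. 19 = 5*3 + 4, so 5 does not divide 19 — does not hold.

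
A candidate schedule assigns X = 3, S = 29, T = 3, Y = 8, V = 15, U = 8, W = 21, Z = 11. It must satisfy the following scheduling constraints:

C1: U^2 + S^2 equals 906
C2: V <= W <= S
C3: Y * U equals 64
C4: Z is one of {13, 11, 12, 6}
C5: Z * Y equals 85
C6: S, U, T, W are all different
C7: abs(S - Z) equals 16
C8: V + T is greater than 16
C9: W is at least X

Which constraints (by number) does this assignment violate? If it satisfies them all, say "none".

Violated: 1, 5, 7.

C1: U^2 + S^2 = 8^2 + 29^2 = 64 + 841 = 905, not 906 — violated.
C2: values 15 <= 21 <= 29 — OK.
C3: Y * U = 8 * 8 = 64 — OK.
C4: Z = 11 is in {13, 11, 12, 6} — OK.
C5: Z * Y = 11 * 8 = 88, not 85 — violated.
C6: values 29, 8, 3, 21 are pairwise distinct — OK.
C7: abs(29 - 11) = 18, not 16 — violated.
C8: V + T = 15 + 3 = 18; 18 > 16 — OK.
C9: W = 21, X = 3; 21 ≥ 3 — OK.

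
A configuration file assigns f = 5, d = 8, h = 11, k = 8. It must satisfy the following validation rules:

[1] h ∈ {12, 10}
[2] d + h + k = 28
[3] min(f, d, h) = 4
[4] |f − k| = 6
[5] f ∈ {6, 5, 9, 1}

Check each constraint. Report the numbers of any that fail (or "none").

[1] h = 11 is not in {12, 10} — violated.
[2] d + h + k = 8 + 11 + 8 = 27, not 28 — violated.
[3] min(5, 8, 11) = 5, not 4 — violated.
[4] |5 − 8| = 3, not 6 — violated.
[5] f = 5 is in {6, 5, 9, 1} — satisfied.

No — constraints 1, 2, 3, 4 are not satisfied.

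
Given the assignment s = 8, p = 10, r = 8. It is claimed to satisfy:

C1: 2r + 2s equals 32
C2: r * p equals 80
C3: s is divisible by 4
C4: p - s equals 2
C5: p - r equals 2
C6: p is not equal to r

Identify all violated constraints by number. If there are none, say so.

Yes — all constraints hold.

C1: 2r + 2s = 2(8) + 2(8) = 32 — OK.
C2: r * p = 8 * 10 = 80 — OK.
C3: 8 / 4 = 2, so 4 divides 8 — OK.
C4: p - s = 10 - 8 = 2 — OK.
C5: p - r = 10 - 8 = 2 — OK.
C6: p = 10, r = 8; distinct — OK.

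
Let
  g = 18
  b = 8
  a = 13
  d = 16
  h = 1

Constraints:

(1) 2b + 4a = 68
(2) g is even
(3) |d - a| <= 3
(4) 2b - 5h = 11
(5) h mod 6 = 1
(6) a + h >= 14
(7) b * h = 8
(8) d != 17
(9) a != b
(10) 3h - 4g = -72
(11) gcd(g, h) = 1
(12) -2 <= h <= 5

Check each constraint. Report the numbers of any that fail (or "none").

Constraint 10 is violated.

(1) 2b + 4a = 2(8) + 4(13) = 68 — holds.
(2) g = 18 is even — holds.
(3) |16 - 13| = 3; 3 ≤ 3 — holds.
(4) 2b - 5h = 2(8) - 5(1) = 11 — holds.
(5) 1 mod 6 = 1 — holds.
(6) a + h = 13 + 1 = 14; 14 ≥ 14 — holds.
(7) b * h = 8 * 1 = 8 — holds.
(8) d = 16, and 16 ≠ 17 — holds.
(9) a = 13, b = 8; distinct — holds.
(10) 3h - 4g = 3(1) - 4(18) = -69, not -72 — does not hold.
(11) gcd(18, 1) = 1 — holds.
(12) h = 1 lies in [-2, 5] — holds.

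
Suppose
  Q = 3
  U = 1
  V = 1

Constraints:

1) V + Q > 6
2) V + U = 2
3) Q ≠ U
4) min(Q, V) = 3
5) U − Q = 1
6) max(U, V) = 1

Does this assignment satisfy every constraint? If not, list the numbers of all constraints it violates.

Constraints 1, 4, and 5 are violated.

1) V + Q = 1 + 3 = 4; 4 ≤ 6, bound 6 not met — violated.
2) V + U = 1 + 1 = 2 — satisfied.
3) Q = 3, U = 1; distinct — satisfied.
4) min(3, 1) = 1, not 3 — violated.
5) U − Q = 1 − 3 = -2, not 1 — violated.
6) max(1, 1) = 1 — satisfied.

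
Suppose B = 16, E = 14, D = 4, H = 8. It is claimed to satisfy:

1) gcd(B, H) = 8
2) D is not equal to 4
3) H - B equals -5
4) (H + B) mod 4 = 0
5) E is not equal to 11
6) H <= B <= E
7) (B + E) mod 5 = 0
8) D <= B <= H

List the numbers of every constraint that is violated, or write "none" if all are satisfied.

Constraints 2, 3, 6, 8 do not hold.

1) gcd(16, 8) = 8  true
2) D = 4, but 4 is required to differ  false
3) H - B = 8 - 16 = -8, not -5  false
4) H + B = 24; 24 mod 4 = 0  true
5) E = 14, and 14 ≠ 11  true
6) values 8, 16, 14; B = 16 is not <= E = 14  false
7) B + E = 30; 30 mod 5 = 0  true
8) values 4, 16, 8; B = 16 is not <= H = 8  false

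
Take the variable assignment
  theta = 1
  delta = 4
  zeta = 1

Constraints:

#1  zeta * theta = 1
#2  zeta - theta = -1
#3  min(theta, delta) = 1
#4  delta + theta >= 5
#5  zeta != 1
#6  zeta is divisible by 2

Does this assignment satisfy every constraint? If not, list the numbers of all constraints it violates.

#1 zeta * theta = 1 * 1 = 1  OK
#2 zeta - theta = 1 - 1 = 0, not -1  FAIL
#3 min(1, 4) = 1  OK
#4 delta + theta = 4 + 1 = 5; 5 ≥ 5  OK
#5 zeta = 1, but 1 is required to differ  FAIL
#6 1 = 2*0 + 1, so 2 does not divide 1  FAIL

Constraints 2, 5, and 6 are violated.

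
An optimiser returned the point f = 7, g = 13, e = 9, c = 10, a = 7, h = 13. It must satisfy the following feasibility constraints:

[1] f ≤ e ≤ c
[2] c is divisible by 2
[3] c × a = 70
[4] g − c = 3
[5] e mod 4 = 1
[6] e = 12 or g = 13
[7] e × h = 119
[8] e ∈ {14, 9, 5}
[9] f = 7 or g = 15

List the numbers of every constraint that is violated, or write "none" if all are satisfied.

[1] values 7 ≤ 9 ≤ 10  OK
[2] 10 / 2 = 5, so 2 divides 10  OK
[3] c × a = 10 × 7 = 70  OK
[4] g − c = 13 − 10 = 3  OK
[5] 9 mod 4 = 1  OK
[6] e = 9 ≠ 12, but g = 13 = 13 (second disjunct)  OK
[7] e × h = 9 × 13 = 117, not 119  FAIL
[8] e = 9 is in {14, 9, 5}  OK
[9] f = 7 = 7 (first disjunct)  OK

Constraint 7 does not hold.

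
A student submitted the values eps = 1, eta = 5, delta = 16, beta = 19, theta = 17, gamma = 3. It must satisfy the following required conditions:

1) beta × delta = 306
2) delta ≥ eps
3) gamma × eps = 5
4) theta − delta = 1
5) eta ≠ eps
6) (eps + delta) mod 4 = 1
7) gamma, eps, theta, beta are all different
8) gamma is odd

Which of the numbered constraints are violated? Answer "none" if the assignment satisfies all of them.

The assignment fails constraints 1 and 3.

1) beta × delta = 19 × 16 = 304, not 306  false
2) delta = 16, eps = 1; 16 ≥ 1  true
3) gamma × eps = 3 × 1 = 3, not 5  false
4) theta − delta = 17 − 16 = 1  true
5) eta = 5, eps = 1; distinct  true
6) eps + delta = 17; 17 mod 4 = 1  true
7) values 3, 1, 17, 19 are pairwise distinct  true
8) gamma = 3 is odd  true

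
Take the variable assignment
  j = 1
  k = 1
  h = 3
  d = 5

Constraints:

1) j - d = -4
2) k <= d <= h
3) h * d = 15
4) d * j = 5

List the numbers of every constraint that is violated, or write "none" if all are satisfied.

1) j - d = 1 - 5 = -4 — holds.
2) values 1, 5, 3; d = 5 is not <= h = 3 — fails.
3) h * d = 3 * 5 = 15 — holds.
4) d * j = 5 * 1 = 5 — holds.

No — constraint 2 is not satisfied.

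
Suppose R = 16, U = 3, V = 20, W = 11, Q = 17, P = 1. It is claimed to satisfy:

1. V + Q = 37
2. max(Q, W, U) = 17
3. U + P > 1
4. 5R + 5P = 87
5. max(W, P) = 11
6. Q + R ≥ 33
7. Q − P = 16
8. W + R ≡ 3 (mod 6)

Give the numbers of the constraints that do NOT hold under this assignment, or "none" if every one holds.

Constraint 4 is violated.

1. V + Q = 20 + 17 = 37 — OK.
2. max(17, 11, 3) = 17 — OK.
3. U + P = 3 + 1 = 4; 4 > 1 — OK.
4. 5R + 5P = 5(16) + 5(1) = 85, not 87 — violated.
5. max(11, 1) = 11 — OK.
6. Q + R = 17 + 16 = 33; 33 ≥ 33 — OK.
7. Q − P = 17 − 1 = 16 — OK.
8. W + R = 27; 27 mod 6 = 3 — OK.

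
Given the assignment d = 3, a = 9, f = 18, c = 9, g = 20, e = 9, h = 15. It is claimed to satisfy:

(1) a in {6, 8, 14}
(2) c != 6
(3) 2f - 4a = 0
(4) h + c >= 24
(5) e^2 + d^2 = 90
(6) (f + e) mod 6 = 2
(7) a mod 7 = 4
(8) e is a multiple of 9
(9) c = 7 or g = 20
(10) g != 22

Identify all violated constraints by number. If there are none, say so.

The assignment fails constraints 1, 6, and 7.

(1) a = 9 is not in {6, 8, 14} — does not hold.
(2) c = 9, and 9 ≠ 6 — holds.
(3) 2f - 4a = 2(18) - 4(9) = 0 — holds.
(4) h + c = 15 + 9 = 24; 24 ≥ 24 — holds.
(5) e^2 + d^2 = 9^2 + 3^2 = 81 + 9 = 90 — holds.
(6) f + e = 27; 27 mod 6 = 3, not 2 — does not hold.
(7) 9 mod 7 = 2, not 4 — does not hold.
(8) 9 / 9 = 1, so 9 divides 9 — holds.
(9) c = 9 ≠ 7, but g = 20 = 20 (second disjunct) — holds.
(10) g = 20, and 20 ≠ 22 — holds.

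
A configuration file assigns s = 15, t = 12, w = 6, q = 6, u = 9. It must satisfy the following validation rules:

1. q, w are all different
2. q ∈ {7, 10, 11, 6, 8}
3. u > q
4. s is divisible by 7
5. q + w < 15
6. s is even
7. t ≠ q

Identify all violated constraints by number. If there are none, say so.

1. q = w = 6, not all different — does not hold.
2. q = 6 is in {7, 10, 11, 6, 8} — holds.
3. u = 9, q = 6; 9 > 6 — holds.
4. 15 = 7×2 + 1, so 7 does not divide 15 — does not hold.
5. q + w = 6 + 6 = 12; 12 < 15 — holds.
6. s = 15 is odd — does not hold.
7. t = 12, q = 6; distinct — holds.

The assignment fails constraints 1, 4, and 6.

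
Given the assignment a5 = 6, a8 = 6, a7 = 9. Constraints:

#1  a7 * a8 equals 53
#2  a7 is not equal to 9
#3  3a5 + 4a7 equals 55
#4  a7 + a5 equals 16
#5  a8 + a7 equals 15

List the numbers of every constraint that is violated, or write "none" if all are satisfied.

#1 a7 * a8 = 9 * 6 = 54, not 53 — does not hold.
#2 a7 = 9, but 9 is required to differ — does not hold.
#3 3a5 + 4a7 = 3(6) + 4(9) = 54, not 55 — does not hold.
#4 a7 + a5 = 9 + 6 = 15, not 16 — does not hold.
#5 a8 + a7 = 6 + 9 = 15 — holds.

No — constraints 1, 2, 3, and 4 are not satisfied.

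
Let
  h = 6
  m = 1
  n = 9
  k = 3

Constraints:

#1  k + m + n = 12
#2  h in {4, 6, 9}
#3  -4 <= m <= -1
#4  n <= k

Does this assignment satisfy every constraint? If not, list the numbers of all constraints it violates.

#1 k + m + n = 3 + 1 + 9 = 13, not 12  fails
#2 h = 6 is in {4, 6, 9}  holds
#3 m = 1 is outside [-4, -1]  fails
#4 n = 9, k = 3; 9 > 3 (want ≤)  fails

Constraints 1, 3, and 4 are violated.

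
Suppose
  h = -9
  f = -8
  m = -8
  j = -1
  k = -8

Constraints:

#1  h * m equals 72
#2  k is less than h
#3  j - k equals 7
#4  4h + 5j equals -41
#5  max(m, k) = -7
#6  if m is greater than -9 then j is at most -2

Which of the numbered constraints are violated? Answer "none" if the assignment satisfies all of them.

#1 h * m = -9 * (-8) = 72 — holds.
#2 k = -8, h = -9; -8 ≥ -9 (want <) — fails.
#3 j - k = -1 - (-8) = 7 — holds.
#4 4h + 5j = 4(-9) + 5(-1) = -41 — holds.
#5 max(-8, -8) = -8, not -7 — fails.
#6 m = -8 > -9, so we need j ≤ -2; but j = -1 > -2 — fails.

No — constraints 2, 5, 6 are not satisfied.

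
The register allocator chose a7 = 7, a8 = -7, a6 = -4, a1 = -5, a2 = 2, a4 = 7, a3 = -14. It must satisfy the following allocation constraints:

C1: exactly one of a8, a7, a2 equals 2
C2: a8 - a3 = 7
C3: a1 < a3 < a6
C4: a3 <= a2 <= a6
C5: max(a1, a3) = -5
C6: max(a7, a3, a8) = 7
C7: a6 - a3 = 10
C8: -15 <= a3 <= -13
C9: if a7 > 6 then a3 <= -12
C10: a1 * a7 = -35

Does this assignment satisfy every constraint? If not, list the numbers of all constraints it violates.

Violated: 3 and 4.

C1: a8=-7, a7=7, a2=2; 1 of them equals 2  yes
C2: a8 - a3 = -7 - (-14) = 7  yes
C3: values -5, -14, -4; a1 = -5 is not < a3 = -14  no
C4: values -14, 2, -4; a2 = 2 is not <= a6 = -4  no
C5: max(-5, -14) = -5  yes
C6: max(7, -14, -7) = 7  yes
C7: a6 - a3 = -4 - (-14) = 10  yes
C8: a3 = -14 lies in [-15, -13]  yes
C9: a7 = 7 > 6, so we need a3 ≤ -12; a3 = -14 ≤ -12  yes
C10: a1 * a7 = -5 * 7 = -35  yes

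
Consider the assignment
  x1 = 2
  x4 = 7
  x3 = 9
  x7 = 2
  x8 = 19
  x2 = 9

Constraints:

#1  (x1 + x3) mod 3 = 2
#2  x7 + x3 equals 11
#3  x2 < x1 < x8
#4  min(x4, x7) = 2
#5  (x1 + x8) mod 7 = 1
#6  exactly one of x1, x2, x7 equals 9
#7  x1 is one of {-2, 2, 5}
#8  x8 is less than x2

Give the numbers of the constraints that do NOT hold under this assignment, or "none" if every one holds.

#1 x1 + x3 = 11; 11 mod 3 = 2  true
#2 x7 + x3 = 2 + 9 = 11  true
#3 values 9, 2, 19; x2 = 9 is not < x1 = 2  false
#4 min(7, 2) = 2  true
#5 x1 + x8 = 21; 21 mod 7 = 0, not 1  false
#6 x1=2, x2=9, x7=2; 1 of them equals 9  true
#7 x1 = 2 is in {-2, 2, 5}  true
#8 x8 = 19, x2 = 9; 19 ≥ 9 (want <)  false

No — constraints 3, 5, and 8 are not satisfied.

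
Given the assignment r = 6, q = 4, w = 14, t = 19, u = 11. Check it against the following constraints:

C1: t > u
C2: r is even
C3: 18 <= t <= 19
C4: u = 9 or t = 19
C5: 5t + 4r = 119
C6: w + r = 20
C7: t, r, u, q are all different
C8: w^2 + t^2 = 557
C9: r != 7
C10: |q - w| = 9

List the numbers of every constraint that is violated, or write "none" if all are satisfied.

Constraint 10 is violated.

C1: t = 19, u = 11; 19 > 11  ✓
C2: r = 6 is even  ✓
C3: t = 19 lies in [18, 19]  ✓
C4: u = 11 ≠ 9, but t = 19 = 19 (second disjunct)  ✓
C5: 5t + 4r = 5(19) + 4(6) = 119  ✓
C6: w + r = 14 + 6 = 20  ✓
C7: values 19, 6, 11, 4 are pairwise distinct  ✓
C8: w^2 + t^2 = 14^2 + 19^2 = 196 + 361 = 557  ✓
C9: r = 6, and 6 ≠ 7  ✓
C10: |4 - 14| = 10, not 9  ✗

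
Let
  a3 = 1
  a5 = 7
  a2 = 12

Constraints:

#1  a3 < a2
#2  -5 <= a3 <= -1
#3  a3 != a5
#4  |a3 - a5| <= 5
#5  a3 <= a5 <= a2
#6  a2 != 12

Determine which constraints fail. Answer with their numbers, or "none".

#1 a3 = 1, a2 = 12; 1 < 12 — satisfied.
#2 a3 = 1 is outside [-5, -1] — violated.
#3 a3 = 1, a5 = 7; distinct — satisfied.
#4 |1 - 7| = 6; 6 > 5, exceeds bound 5 — violated.
#5 values 1 <= 7 <= 12 — satisfied.
#6 a2 = 12, but 12 is required to differ — violated.

Violated: 2, 4, and 6.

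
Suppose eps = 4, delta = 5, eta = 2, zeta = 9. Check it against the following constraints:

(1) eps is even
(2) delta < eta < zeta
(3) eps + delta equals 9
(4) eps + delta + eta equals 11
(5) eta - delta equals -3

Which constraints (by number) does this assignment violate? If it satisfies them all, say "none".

(1) eps = 4 is even  ✓
(2) values 5, 2, 9; delta = 5 is not < eta = 2  ✗
(3) eps + delta = 4 + 5 = 9  ✓
(4) eps + delta + eta = 4 + 5 + 2 = 11  ✓
(5) eta - delta = 2 - 5 = -3  ✓

Constraint 2 does not hold.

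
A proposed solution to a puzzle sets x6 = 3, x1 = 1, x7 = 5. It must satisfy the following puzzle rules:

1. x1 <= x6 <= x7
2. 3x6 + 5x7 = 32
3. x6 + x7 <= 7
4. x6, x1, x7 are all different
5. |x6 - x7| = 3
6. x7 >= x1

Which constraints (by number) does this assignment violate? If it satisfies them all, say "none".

1. values 1 <= 3 <= 5  yes
2. 3x6 + 5x7 = 3(3) + 5(5) = 34, not 32  no
3. x6 + x7 = 3 + 5 = 8; 8 > 7, bound 7 not met  no
4. values 3, 1, 5 are pairwise distinct  yes
5. |3 - 5| = 2, not 3  no
6. x7 = 5, x1 = 1; 5 ≥ 1  yes

Violated: 2, 3, 5.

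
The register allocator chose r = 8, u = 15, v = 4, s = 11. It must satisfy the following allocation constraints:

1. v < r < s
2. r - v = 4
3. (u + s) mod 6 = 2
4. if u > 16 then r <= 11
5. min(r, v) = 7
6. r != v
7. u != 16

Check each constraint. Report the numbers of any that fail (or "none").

The assignment fails constraint 5.

1. values 4 < 8 < 11  holds
2. r - v = 8 - 4 = 4  holds
3. u + s = 26; 26 mod 6 = 2  holds
4. u = 15, not > 16; antecedent false, conditional vacuously true  holds
5. min(8, 4) = 4, not 7  fails
6. r = 8, v = 4; distinct  holds
7. u = 15, and 15 ≠ 16  holds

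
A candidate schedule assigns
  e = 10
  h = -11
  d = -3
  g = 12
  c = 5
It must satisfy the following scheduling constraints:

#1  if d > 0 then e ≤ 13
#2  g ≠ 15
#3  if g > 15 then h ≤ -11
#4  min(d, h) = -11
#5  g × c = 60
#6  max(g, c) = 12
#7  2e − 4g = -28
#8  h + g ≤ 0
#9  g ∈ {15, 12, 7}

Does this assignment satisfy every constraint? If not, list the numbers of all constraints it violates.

#1 d = -3, not > 0; antecedent false, conditional vacuously true  holds
#2 g = 12, and 12 ≠ 15  holds
#3 g = 12, not > 15; antecedent false, conditional vacuously true  holds
#4 min(-3, -11) = -11  holds
#5 g × c = 12 × 5 = 60  holds
#6 max(12, 5) = 12  holds
#7 2e − 4g = 2(10) − 4(12) = -28  holds
#8 h + g = -11 + 12 = 1; 1 > 0, bound 0 not met  fails
#9 g = 12 is in {15, 12, 7}  holds

No — constraint 8 is not satisfied.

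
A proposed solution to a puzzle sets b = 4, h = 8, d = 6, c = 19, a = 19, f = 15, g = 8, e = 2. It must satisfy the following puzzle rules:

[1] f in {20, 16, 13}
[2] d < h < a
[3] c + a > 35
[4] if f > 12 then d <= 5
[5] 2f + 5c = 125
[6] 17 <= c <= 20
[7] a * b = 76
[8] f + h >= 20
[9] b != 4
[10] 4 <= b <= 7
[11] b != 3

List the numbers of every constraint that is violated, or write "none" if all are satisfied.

Violated: 1, 4, and 9.

[1] f = 15 is not in {20, 16, 13}  no
[2] values 6 < 8 < 19  yes
[3] c + a = 19 + 19 = 38; 38 > 35  yes
[4] f = 15 > 12, so we need d ≤ 5; but d = 6 > 5  no
[5] 2f + 5c = 2(15) + 5(19) = 125  yes
[6] c = 19 lies in [17, 20]  yes
[7] a * b = 19 * 4 = 76  yes
[8] f + h = 15 + 8 = 23; 23 ≥ 20  yes
[9] b = 4, but 4 is required to differ  no
[10] b = 4 lies in [4, 7]  yes
[11] b = 4, and 4 ≠ 3  yes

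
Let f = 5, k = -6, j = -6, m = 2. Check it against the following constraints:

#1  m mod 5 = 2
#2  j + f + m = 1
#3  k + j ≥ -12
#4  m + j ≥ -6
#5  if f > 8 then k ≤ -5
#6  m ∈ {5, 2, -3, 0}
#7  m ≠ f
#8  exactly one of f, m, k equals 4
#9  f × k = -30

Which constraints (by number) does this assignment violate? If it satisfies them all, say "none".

#1 2 mod 5 = 2 — holds.
#2 j + f + m = -6 + 5 + 2 = 1 — holds.
#3 k + j = -6 + (-6) = -12; -12 ≥ -12 — holds.
#4 m + j = 2 + (-6) = -4; -4 ≥ -6 — holds.
#5 f = 5, not > 8; antecedent false, conditional vacuously true — holds.
#6 m = 2 is in {5, 2, -3, 0} — holds.
#7 m = 2, f = 5; distinct — holds.
#8 f=5, m=2, k=-6; 0 of them equal 4, not exactly one — does not hold.
#9 f × k = 5 × (-6) = -30 — holds.

The assignment fails constraint 8.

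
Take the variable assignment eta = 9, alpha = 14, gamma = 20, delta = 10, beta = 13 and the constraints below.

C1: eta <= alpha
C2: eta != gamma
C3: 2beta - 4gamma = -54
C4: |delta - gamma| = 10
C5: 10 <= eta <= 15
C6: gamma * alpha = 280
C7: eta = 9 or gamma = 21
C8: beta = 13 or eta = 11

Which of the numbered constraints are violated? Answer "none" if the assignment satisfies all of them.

C1: eta = 9, alpha = 14; 9 ≤ 14 — satisfied.
C2: eta = 9, gamma = 20; distinct — satisfied.
C3: 2beta - 4gamma = 2(13) - 4(20) = -54 — satisfied.
C4: |10 - 20| = 10 — satisfied.
C5: eta = 9 is outside [10, 15] — violated.
C6: gamma * alpha = 20 * 14 = 280 — satisfied.
C7: eta = 9 = 9 (first disjunct) — satisfied.
C8: beta = 13 = 13 (first disjunct) — satisfied.

No — constraint 5 is not satisfied.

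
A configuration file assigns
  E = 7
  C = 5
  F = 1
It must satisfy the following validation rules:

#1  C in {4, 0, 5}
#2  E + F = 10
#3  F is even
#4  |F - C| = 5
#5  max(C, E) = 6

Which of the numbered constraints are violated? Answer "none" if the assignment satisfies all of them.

#1 C = 5 is in {4, 0, 5}  yes
#2 E + F = 7 + 1 = 8, not 10  no
#3 F = 1 is odd  no
#4 |1 - 5| = 4, not 5  no
#5 max(5, 7) = 7, not 6  no

No — constraints 2, 3, 4, and 5 are not satisfied.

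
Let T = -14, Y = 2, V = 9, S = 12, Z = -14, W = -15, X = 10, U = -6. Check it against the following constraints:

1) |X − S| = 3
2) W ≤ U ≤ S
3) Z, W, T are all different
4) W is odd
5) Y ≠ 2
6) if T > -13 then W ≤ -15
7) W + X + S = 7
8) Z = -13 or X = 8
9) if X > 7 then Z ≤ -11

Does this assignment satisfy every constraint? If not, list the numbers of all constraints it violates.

1) |10 − 12| = 2, not 3 — does not hold.
2) values -15 ≤ -6 ≤ 12 — holds.
3) Z = T = -14, not all different — does not hold.
4) W = -15 is odd — holds.
5) Y = 2, but 2 is required to differ — does not hold.
6) T = -14, not > -13; antecedent false, conditional vacuously true — holds.
7) W + X + S = -15 + 10 + 12 = 7 — holds.
8) Z = -14 ≠ -13 and X = 10 ≠ 8; both disjuncts false — does not hold.
9) X = 10 > 7, so we need Z ≤ -11; Z = -14 ≤ -11 — holds.

Constraints 1, 3, 5, and 8 do not hold.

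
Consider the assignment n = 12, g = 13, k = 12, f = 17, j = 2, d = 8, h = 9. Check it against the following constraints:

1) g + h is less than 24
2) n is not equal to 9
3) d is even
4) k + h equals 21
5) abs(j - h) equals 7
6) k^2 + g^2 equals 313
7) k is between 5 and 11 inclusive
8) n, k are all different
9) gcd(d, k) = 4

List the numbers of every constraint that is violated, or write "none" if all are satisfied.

1) g + h = 13 + 9 = 22; 22 < 24 — holds.
2) n = 12, and 12 ≠ 9 — holds.
3) d = 8 is even — holds.
4) k + h = 12 + 9 = 21 — holds.
5) abs(2 - 9) = 7 — holds.
6) k^2 + g^2 = 12^2 + 13^2 = 144 + 169 = 313 — holds.
7) k = 12 is outside [5, 11] — does not hold.
8) n = k = 12, not all different — does not hold.
9) gcd(8, 12) = 4 — holds.

Violated: 7, 8.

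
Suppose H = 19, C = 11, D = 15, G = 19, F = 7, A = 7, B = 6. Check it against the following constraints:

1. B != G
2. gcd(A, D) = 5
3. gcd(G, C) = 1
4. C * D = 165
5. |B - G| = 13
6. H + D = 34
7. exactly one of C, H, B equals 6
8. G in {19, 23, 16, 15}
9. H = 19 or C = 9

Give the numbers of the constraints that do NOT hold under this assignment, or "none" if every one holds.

1. B = 6, G = 19; distinct — satisfied.
2. gcd(7, 15) = 1, not 5 — violated.
3. gcd(19, 11) = 1 — satisfied.
4. C * D = 11 * 15 = 165 — satisfied.
5. |6 - 19| = 13 — satisfied.
6. H + D = 19 + 15 = 34 — satisfied.
7. C=11, H=19, B=6; 1 of them equals 6 — satisfied.
8. G = 19 is in {19, 23, 16, 15} — satisfied.
9. H = 19 = 19 (first disjunct) — satisfied.

Constraint 2 is violated.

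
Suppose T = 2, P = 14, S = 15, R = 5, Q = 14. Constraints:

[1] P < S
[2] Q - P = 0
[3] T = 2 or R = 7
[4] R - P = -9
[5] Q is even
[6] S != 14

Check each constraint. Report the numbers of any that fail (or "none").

None — every constraint holds.

[1] P = 14, S = 15; 14 < 15 — holds.
[2] Q - P = 14 - 14 = 0 — holds.
[3] T = 2 = 2 (first disjunct) — holds.
[4] R - P = 5 - 14 = -9 — holds.
[5] Q = 14 is even — holds.
[6] S = 15, and 15 ≠ 14 — holds.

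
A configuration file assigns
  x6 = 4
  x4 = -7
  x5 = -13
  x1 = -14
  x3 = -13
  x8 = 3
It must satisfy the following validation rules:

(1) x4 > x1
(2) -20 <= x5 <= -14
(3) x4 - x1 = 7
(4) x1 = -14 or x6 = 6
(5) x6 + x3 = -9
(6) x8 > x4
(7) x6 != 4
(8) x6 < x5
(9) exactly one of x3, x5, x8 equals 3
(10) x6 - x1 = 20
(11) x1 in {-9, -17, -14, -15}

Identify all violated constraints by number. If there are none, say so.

(1) x4 = -7, x1 = -14; -7 > -14 — OK.
(2) x5 = -13 is outside [-20, -14] — violated.
(3) x4 - x1 = -7 - (-14) = 7 — OK.
(4) x1 = -14 = -14 (first disjunct) — OK.
(5) x6 + x3 = 4 + (-13) = -9 — OK.
(6) x8 = 3, x4 = -7; 3 > -7 — OK.
(7) x6 = 4, but 4 is required to differ — violated.
(8) x6 = 4, x5 = -13; 4 ≥ -13 (want <) — violated.
(9) x3=-13, x5=-13, x8=3; 1 of them equals 3 — OK.
(10) x6 - x1 = 4 - (-14) = 18, not 20 — violated.
(11) x1 = -14 is in {-9, -17, -14, -15} — OK.

Constraints 2, 7, 8, and 10 are violated.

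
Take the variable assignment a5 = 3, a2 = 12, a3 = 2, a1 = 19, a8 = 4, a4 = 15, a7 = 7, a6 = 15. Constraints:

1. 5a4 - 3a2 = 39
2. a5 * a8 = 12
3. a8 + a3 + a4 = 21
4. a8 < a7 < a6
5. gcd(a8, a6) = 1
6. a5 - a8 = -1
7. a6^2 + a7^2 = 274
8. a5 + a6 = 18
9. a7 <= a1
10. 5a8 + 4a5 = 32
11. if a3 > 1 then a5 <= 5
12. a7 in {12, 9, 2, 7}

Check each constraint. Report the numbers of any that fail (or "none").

1. 5a4 - 3a2 = 5(15) - 3(12) = 39  true
2. a5 * a8 = 3 * 4 = 12  true
3. a8 + a3 + a4 = 4 + 2 + 15 = 21  true
4. values 4 < 7 < 15  true
5. gcd(4, 15) = 1  true
6. a5 - a8 = 3 - 4 = -1  true
7. a6^2 + a7^2 = 15^2 + 7^2 = 225 + 49 = 274  true
8. a5 + a6 = 3 + 15 = 18  true
9. a7 = 7, a1 = 19; 7 ≤ 19  true
10. 5a8 + 4a5 = 5(4) + 4(3) = 32  true
11. a3 = 2 > 1, so we need a5 ≤ 5; a5 = 3 ≤ 5  true
12. a7 = 7 is in {12, 9, 2, 7}  true

All constraints are satisfied.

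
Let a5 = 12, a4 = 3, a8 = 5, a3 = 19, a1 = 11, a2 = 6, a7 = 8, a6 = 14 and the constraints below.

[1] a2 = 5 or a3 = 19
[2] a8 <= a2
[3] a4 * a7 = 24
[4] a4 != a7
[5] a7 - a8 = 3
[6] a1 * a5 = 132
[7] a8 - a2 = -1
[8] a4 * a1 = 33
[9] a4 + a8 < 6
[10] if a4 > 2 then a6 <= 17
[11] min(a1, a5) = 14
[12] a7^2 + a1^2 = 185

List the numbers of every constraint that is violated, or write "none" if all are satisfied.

Violated: 9, 11.

[1] a2 = 6 ≠ 5, but a3 = 19 = 19 (second disjunct)  true
[2] a8 = 5, a2 = 6; 5 ≤ 6  true
[3] a4 * a7 = 3 * 8 = 24  true
[4] a4 = 3, a7 = 8; distinct  true
[5] a7 - a8 = 8 - 5 = 3  true
[6] a1 * a5 = 11 * 12 = 132  true
[7] a8 - a2 = 5 - 6 = -1  true
[8] a4 * a1 = 3 * 11 = 33  true
[9] a4 + a8 = 3 + 5 = 8; 8 ≥ 6, bound 6 not met  false
[10] a4 = 3 > 2, so we need a6 ≤ 17; a6 = 14 ≤ 17  true
[11] min(11, 12) = 11, not 14  false
[12] a7^2 + a1^2 = 8^2 + 11^2 = 64 + 121 = 185  true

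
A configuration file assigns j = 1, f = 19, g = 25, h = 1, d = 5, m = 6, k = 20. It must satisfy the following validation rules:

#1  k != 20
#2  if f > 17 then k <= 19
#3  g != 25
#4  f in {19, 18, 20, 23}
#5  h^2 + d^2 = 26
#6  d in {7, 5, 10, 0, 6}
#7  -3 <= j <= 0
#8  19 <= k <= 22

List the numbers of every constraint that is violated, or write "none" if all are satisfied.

Constraints 1, 2, 3, 7 are violated.

#1 k = 20, but 20 is required to differ  false
#2 f = 19 > 17, so we need k ≤ 19; but k = 20 > 19  false
#3 g = 25, but 25 is required to differ  false
#4 f = 19 is in {19, 18, 20, 23}  true
#5 h^2 + d^2 = 1^2 + 5^2 = 1 + 25 = 26  true
#6 d = 5 is in {7, 5, 10, 0, 6}  true
#7 j = 1 is outside [-3, 0]  false
#8 k = 20 lies in [19, 22]  true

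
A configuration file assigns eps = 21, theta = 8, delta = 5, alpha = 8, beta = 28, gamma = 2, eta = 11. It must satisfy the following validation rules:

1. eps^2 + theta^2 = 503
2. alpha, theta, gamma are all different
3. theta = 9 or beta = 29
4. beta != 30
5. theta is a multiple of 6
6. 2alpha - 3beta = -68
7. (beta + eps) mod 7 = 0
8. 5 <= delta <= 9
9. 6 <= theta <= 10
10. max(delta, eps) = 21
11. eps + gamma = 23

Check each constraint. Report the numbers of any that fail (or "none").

1. eps^2 + theta^2 = 21^2 + 8^2 = 441 + 64 = 505, not 503  FAIL
2. alpha = theta = 8, not all different  FAIL
3. theta = 8 ≠ 9 and beta = 28 ≠ 29; both disjuncts false  FAIL
4. beta = 28, and 28 ≠ 30  OK
5. 8 = 6*1 + 2, so 6 does not divide 8  FAIL
6. 2alpha - 3beta = 2(8) - 3(28) = -68  OK
7. beta + eps = 49; 49 mod 7 = 0  OK
8. delta = 5 lies in [5, 9]  OK
9. theta = 8 lies in [6, 10]  OK
10. max(5, 21) = 21  OK
11. eps + gamma = 21 + 2 = 23  OK

Constraints 1, 2, 3, and 5 are violated.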